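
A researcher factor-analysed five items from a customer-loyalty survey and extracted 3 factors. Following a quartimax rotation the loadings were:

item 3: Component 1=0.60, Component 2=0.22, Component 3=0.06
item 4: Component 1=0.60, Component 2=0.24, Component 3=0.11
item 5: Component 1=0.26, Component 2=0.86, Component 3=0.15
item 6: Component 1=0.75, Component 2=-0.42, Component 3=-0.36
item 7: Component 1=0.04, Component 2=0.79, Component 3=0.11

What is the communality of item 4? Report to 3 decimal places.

0.430

h² = 0.60² + 0.24² + 0.11² = 0.3600 + 0.0576 + 0.0121 = 0.4297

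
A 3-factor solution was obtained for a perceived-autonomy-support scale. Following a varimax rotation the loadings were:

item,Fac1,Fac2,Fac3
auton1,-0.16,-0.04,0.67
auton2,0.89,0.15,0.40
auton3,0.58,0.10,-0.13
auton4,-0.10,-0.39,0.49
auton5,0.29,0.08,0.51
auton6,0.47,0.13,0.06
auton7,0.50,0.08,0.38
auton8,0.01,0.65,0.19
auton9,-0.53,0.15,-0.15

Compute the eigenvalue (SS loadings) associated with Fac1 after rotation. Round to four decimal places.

SS loadings for Fac1 = (-0.16)² + 0.89² + 0.58² + (-0.10)² + 0.29² + 0.47² + 0.50² + 0.01² + (-0.53)² = 0.0256 + 0.7921 + 0.3364 + 0.0100 + 0.0841 + 0.2209 + 0.2500 + 0.0001 + 0.2809 = 2.0001

2.0001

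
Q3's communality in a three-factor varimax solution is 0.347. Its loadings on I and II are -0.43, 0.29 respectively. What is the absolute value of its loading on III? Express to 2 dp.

Under orthogonal rotation h² = Σλ², so λ_III² = h² − (0.2690) = 0.347 − 0.2690 = 0.0780.
|λ| = √0.0780 = 0.2793.

0.28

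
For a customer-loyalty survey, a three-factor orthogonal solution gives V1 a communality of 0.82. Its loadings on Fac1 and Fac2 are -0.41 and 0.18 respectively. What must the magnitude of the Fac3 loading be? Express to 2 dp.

Under orthogonal rotation h² = Σλ², so λ_Fac3² = h² − (0.2005) = 0.82 − 0.2005 = 0.6195.
|λ| = √0.6195 = 0.7871.

0.79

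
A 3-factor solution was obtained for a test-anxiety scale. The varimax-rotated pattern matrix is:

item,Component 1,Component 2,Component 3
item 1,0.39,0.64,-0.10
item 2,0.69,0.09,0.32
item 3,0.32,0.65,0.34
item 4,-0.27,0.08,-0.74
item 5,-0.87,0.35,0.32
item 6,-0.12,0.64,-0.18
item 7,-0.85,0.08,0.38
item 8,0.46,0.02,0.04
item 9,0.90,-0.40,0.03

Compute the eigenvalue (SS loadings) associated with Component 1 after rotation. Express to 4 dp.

3.3189

SS loadings for Component 1 = 0.39² + 0.69² + 0.32² + (-0.27)² + (-0.87)² + (-0.12)² + (-0.85)² + 0.46² + 0.90² = 0.1521 + 0.4761 + 0.1024 + 0.0729 + 0.7569 + 0.0144 + 0.7225 + 0.2116 + 0.8100 = 3.3189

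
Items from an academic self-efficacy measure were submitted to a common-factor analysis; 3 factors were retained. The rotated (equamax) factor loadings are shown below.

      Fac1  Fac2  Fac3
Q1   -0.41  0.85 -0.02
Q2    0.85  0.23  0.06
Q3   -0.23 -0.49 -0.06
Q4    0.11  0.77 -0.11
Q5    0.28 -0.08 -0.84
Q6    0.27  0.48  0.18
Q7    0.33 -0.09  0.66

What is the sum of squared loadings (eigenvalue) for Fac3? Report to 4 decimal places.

1.1933

SS loadings for Fac3 = (-0.02)² + 0.06² + (-0.06)² + (-0.11)² + (-0.84)² + 0.18² + 0.66² = 0.0004 + 0.0036 + 0.0036 + 0.0121 + 0.7056 + 0.0324 + 0.4356 = 1.1933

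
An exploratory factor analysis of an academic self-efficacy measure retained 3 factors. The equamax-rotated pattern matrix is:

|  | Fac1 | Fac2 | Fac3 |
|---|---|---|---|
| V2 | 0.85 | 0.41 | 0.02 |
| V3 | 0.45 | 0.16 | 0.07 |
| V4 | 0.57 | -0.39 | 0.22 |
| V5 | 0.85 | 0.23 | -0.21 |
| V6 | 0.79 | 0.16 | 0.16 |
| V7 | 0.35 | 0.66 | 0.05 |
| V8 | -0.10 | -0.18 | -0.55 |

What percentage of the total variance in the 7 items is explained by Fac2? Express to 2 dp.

12.75%

SS loadings for Fac2 = 0.41² + 0.16² + (-0.39)² + 0.23² + 0.16² + 0.66² + (-0.18)² = 0.8923
With 7 standardized items, total variance = 7. Proportion = 0.8923/7 = 0.1275 → 12.75%.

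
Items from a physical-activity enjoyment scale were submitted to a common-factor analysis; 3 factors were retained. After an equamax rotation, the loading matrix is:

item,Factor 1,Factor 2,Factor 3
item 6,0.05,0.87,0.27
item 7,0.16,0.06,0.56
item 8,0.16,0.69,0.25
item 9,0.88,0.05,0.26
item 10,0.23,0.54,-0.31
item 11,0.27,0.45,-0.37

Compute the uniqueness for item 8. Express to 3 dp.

0.436

h² = 0.16² + 0.69² + 0.25² = 0.0256 + 0.4761 + 0.0625 = 0.5642
Uniqueness u² = 1 − h² = 1 − 0.5642 = 0.4358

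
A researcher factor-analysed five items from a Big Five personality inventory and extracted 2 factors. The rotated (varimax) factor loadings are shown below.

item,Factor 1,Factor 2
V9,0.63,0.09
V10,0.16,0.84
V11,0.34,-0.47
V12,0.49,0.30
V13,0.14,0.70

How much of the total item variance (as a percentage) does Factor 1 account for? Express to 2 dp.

15.96%

SS loadings for Factor 1 = 0.63² + 0.16² + 0.34² + 0.49² + 0.14² = 0.7978
With 5 standardized items, total variance = 5. Proportion = 0.7978/5 = 0.1596 → 15.96%.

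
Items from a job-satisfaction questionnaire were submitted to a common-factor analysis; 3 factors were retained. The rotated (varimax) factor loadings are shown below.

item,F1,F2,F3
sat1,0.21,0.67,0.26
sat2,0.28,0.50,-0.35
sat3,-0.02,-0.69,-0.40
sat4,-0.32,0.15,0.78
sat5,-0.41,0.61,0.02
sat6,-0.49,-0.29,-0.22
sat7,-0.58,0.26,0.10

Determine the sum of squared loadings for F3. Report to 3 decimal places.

1.017

SS loadings for F3 = 0.26² + (-0.35)² + (-0.40)² + 0.78² + 0.02² + (-0.22)² + 0.10² = 0.0676 + 0.1225 + 0.1600 + 0.6084 + 0.0004 + 0.0484 + 0.0100 = 1.0173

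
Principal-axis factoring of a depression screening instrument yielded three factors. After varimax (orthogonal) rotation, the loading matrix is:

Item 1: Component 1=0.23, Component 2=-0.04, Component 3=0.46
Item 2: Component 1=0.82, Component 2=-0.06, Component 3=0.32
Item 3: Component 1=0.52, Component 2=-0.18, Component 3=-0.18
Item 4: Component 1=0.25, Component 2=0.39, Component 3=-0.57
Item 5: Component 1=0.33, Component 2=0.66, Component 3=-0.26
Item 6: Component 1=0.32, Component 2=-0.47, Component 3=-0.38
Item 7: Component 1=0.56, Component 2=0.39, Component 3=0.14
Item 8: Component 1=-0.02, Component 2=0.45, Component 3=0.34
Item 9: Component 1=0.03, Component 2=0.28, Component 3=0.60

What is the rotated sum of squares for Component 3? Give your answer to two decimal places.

SS loadings for Component 3 = 0.46² + 0.32² + (-0.18)² + (-0.57)² + (-0.26)² + (-0.38)² + 0.14² + 0.34² + 0.60² = 0.2116 + 0.1024 + 0.0324 + 0.3249 + 0.0676 + 0.1444 + 0.0196 + 0.1156 + 0.3600 = 1.3785

1.38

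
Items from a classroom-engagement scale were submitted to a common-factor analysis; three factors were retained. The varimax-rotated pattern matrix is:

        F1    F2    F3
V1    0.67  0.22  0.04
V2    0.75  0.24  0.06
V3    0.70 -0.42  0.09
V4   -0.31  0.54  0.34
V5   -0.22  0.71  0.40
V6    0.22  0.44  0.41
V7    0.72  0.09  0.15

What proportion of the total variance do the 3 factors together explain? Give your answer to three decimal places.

0.567

Communalities: 0.4989, 0.6237, 0.6745, 0.5033, 0.7125, 0.4101, 0.5490; Σh² = 3.9720.
Total variance with 7 standardized items is 7, so the solution explains 3.9720/7 = 0.5674.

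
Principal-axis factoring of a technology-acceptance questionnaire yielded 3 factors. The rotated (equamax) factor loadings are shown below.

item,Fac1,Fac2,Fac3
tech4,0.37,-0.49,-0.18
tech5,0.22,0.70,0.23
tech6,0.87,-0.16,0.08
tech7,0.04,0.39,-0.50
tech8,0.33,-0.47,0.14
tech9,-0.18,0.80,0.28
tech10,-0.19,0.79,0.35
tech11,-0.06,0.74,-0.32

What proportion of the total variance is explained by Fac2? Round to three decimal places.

0.368

SS loadings for Fac2 = (-0.49)² + 0.70² + (-0.16)² + 0.39² + (-0.47)² + 0.80² + 0.79² + 0.74² = 2.9404
Proportion of variance = 2.9404 / 8 = 0.3675.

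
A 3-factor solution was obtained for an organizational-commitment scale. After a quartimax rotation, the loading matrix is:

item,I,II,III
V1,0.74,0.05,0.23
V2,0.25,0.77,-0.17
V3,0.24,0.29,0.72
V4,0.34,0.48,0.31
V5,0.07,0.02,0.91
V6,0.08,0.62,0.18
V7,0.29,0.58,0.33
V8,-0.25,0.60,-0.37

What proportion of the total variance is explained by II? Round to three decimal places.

SS loadings for II = 0.05² + 0.77² + 0.29² + 0.48² + 0.02² + 0.62² + 0.58² + 0.60² = 1.9911
Proportion of variance = 1.9911 / 8 = 0.2489.

0.249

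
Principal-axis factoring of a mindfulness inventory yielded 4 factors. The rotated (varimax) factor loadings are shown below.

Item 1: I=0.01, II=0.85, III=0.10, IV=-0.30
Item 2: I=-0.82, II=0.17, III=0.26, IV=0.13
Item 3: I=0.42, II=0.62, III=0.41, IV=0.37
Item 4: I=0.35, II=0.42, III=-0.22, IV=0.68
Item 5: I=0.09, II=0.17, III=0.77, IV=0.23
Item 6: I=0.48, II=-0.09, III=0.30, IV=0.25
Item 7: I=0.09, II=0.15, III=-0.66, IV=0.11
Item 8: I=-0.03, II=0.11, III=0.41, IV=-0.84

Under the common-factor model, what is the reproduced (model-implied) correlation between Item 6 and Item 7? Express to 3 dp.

r̂ = Σ λ_i·λ_j across factors = (0.48)(0.09) + (-0.09)(0.15) + (0.30)(-0.66) + (0.25)(0.11)
  = +0.0432 -0.0135 -0.1980 +0.0275 = -0.1408

-0.141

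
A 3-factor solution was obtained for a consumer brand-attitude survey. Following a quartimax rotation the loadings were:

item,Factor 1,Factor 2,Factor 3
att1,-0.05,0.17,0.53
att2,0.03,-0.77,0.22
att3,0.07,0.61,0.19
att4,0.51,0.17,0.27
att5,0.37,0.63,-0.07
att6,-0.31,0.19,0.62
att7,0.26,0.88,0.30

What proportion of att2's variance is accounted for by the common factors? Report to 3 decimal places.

0.642

h² = 0.03² + (-0.77)² + 0.22² = 0.0009 + 0.5929 + 0.0484 = 0.6422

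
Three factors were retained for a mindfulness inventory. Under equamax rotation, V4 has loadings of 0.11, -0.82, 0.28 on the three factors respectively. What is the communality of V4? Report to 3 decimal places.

h² = 0.11² + (-0.82)² + 0.28² = 0.0121 + 0.6724 + 0.0784 = 0.7629

0.763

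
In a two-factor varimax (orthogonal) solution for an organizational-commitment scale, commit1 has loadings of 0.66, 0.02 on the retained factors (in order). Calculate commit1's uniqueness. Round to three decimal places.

0.564

h² = 0.66² + 0.02² = 0.4356 + 0.0004 = 0.4360
Uniqueness u² = 1 − h² = 1 − 0.4360 = 0.5640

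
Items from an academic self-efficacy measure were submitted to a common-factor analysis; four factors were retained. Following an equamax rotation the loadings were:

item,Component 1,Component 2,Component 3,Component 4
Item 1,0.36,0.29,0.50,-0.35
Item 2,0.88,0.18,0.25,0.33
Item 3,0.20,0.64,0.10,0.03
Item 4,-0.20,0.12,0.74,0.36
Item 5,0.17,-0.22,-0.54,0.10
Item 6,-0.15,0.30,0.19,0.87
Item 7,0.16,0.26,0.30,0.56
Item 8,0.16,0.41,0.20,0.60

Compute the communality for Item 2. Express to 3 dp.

0.978

h² = 0.88² + 0.18² + 0.25² + 0.33² = 0.7744 + 0.0324 + 0.0625 + 0.1089 = 0.9782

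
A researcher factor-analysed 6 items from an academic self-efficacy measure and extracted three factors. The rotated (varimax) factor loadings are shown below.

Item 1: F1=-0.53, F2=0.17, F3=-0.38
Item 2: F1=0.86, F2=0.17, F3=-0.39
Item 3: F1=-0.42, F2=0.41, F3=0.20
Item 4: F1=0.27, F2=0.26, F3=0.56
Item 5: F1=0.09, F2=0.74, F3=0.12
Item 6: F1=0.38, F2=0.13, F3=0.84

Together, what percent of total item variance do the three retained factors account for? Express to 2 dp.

60.84%

Communalities: 0.4542, 0.9206, 0.3845, 0.4541, 0.5701, 0.8669; Σh² = 3.6504.
Total variance with 6 standardized items is 6, so the solution explains 3.6504/6 = 0.6084 = 60.84%.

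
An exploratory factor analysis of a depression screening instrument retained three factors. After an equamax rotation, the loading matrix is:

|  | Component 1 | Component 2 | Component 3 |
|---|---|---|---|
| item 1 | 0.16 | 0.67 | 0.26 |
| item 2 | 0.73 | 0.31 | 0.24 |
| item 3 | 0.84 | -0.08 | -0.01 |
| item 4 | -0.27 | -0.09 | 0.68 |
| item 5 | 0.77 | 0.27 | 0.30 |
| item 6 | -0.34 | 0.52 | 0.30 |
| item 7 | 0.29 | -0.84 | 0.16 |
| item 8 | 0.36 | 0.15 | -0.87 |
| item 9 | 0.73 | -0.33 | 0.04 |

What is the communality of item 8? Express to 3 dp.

0.909

h² = 0.36² + 0.15² + (-0.87)² = 0.1296 + 0.0225 + 0.7569 = 0.9090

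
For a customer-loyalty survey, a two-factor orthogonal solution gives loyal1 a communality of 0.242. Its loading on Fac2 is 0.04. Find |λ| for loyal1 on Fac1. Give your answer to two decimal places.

0.49

Under orthogonal rotation h² = Σλ², so λ_Fac1² = h² − (0.0016) = 0.242 − 0.0016 = 0.2404.
|λ| = √0.2404 = 0.4903.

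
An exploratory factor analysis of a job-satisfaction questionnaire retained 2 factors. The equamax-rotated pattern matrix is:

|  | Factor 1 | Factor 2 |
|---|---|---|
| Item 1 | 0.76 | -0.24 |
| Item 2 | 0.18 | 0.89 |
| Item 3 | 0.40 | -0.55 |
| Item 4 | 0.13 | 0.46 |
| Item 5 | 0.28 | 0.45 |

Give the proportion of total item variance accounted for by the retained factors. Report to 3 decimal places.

0.486

Communalities: 0.6352, 0.8245, 0.4625, 0.2285, 0.2809; Σh² = 2.4316.
Total variance with 5 standardized items is 5, so the solution explains 2.4316/5 = 0.4863.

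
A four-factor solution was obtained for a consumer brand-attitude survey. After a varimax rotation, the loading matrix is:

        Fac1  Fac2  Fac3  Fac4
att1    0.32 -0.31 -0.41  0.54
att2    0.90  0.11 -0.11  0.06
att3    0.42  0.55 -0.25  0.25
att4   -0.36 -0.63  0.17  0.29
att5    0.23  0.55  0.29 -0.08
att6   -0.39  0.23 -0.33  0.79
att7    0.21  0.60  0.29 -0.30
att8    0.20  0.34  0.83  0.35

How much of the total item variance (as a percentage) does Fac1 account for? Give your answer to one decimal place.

18.8%

SS loadings for Fac1 = 0.32² + 0.90² + 0.42² + (-0.36)² + 0.23² + (-0.39)² + 0.21² + 0.20² = 1.5075
With 8 standardized items, total variance = 8. Proportion = 1.5075/8 = 0.1884 → 18.84%.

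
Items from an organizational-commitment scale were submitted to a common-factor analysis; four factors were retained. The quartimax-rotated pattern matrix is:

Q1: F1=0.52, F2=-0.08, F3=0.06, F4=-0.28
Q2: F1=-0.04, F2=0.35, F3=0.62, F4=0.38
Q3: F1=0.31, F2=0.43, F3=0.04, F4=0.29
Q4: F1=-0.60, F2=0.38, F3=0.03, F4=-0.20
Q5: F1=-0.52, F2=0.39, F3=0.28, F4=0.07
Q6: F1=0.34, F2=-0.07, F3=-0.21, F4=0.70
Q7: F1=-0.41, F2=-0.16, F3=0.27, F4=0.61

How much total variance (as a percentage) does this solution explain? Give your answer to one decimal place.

SS loadings by factor: 1.2822, 0.6408, 0.5859, 1.2139; total = 3.7228.
Total variance with 7 standardized items is 7, so the solution explains 3.7228/7 = 0.5318 = 53.18%.

53.2%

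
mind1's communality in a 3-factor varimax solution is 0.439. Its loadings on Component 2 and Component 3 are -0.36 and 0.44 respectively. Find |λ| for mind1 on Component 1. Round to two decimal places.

Under orthogonal rotation h² = Σλ², so λ_Component 1² = h² − (0.3232) = 0.439 − 0.3232 = 0.1158.
|λ| = √0.1158 = 0.3403.

0.34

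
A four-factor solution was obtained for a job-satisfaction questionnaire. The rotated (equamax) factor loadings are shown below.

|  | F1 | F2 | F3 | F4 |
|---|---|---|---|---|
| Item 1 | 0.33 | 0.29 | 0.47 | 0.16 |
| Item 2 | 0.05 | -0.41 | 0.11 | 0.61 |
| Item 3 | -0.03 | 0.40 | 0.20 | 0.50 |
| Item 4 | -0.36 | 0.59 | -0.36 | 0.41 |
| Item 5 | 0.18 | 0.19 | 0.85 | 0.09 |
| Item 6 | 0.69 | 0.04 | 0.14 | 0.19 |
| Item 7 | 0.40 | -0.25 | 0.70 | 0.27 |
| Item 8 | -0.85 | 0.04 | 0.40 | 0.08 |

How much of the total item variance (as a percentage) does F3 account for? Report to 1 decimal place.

SS loadings for F3 = 0.47² + 0.11² + 0.20² + (-0.36)² + 0.85² + 0.14² + 0.70² + 0.40² = 1.7947
With 8 standardized items, total variance = 8. Proportion = 1.7947/8 = 0.2243 → 22.43%.

22.4%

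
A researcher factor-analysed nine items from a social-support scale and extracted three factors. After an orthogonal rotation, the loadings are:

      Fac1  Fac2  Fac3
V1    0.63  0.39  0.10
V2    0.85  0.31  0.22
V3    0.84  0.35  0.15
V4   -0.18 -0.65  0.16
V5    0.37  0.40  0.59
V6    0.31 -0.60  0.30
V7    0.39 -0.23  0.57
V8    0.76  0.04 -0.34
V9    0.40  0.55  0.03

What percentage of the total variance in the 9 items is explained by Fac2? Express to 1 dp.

18.6%

SS loadings for Fac2 = 0.39² + 0.31² + 0.35² + (-0.65)² + 0.40² + (-0.60)² + (-0.23)² + 0.04² + 0.55² = 1.6702
With 9 standardized items, total variance = 9. Proportion = 1.6702/9 = 0.1856 → 18.56%.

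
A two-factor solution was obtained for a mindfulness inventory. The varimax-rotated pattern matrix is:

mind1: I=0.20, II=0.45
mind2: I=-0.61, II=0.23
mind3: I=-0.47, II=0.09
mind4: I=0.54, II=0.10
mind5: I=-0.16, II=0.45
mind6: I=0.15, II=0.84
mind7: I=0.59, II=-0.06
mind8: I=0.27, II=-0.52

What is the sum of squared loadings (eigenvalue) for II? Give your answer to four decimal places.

SS loadings for II = 0.45² + 0.23² + 0.09² + 0.10² + 0.45² + 0.84² + (-0.06)² + (-0.52)² = 0.2025 + 0.0529 + 0.0081 + 0.0100 + 0.2025 + 0.7056 + 0.0036 + 0.2704 = 1.4556

1.4556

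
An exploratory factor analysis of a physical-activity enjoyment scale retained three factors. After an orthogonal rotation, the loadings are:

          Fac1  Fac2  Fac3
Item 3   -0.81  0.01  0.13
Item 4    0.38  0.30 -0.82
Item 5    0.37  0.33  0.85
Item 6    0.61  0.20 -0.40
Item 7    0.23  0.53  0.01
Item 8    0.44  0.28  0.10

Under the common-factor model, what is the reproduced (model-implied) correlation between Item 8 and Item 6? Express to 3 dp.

0.284

r̂ = Σ λ_i·λ_j across factors = (0.44)(0.61) + (0.28)(0.20) + (0.10)(-0.40)
  = +0.2684 +0.0560 -0.0400 = 0.2844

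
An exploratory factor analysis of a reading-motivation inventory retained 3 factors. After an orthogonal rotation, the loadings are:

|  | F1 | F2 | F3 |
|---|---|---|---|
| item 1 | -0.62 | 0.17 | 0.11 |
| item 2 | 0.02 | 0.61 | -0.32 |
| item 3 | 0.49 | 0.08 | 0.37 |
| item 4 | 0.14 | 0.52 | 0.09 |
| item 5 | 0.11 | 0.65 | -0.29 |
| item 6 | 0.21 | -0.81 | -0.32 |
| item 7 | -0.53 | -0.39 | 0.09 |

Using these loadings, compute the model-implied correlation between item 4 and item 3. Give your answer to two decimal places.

r̂ = Σ λ_i·λ_j across factors = (0.14)(0.49) + (0.52)(0.08) + (0.09)(0.37)
  = +0.0686 +0.0416 +0.0333 = 0.1435

0.14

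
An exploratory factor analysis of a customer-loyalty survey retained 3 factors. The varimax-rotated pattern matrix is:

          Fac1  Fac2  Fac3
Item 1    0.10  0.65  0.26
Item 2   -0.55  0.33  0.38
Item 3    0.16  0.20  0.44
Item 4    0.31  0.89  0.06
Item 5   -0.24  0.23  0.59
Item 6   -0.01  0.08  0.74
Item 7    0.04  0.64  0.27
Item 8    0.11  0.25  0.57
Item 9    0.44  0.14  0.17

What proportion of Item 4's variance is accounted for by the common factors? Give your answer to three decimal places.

0.892

h² = 0.31² + 0.89² + 0.06² = 0.0961 + 0.7921 + 0.0036 = 0.8918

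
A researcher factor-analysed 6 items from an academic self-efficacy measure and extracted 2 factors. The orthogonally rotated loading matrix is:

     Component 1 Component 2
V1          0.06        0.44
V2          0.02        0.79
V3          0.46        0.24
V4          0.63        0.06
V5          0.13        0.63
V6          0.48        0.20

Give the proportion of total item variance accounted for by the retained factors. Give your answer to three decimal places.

Communalities: 0.1972, 0.6245, 0.2692, 0.4005, 0.4138, 0.2704; Σh² = 2.1756.
Total variance with 6 standardized items is 6, so the solution explains 2.1756/6 = 0.3626.

0.363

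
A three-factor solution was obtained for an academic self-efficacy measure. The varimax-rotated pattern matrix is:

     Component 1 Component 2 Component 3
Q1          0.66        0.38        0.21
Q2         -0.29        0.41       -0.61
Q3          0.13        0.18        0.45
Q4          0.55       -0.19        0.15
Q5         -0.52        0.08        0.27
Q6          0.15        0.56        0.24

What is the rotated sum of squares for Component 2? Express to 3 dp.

SS loadings for Component 2 = 0.38² + 0.41² + 0.18² + (-0.19)² + 0.08² + 0.56² = 0.1444 + 0.1681 + 0.0324 + 0.0361 + 0.0064 + 0.3136 = 0.7010

0.701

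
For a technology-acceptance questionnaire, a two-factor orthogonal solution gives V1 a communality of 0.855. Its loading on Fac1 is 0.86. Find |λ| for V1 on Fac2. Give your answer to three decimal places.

Under orthogonal rotation h² = Σλ², so λ_Fac2² = h² − (0.7396) = 0.855 − 0.7396 = 0.1154.
|λ| = √0.1154 = 0.3397.

0.340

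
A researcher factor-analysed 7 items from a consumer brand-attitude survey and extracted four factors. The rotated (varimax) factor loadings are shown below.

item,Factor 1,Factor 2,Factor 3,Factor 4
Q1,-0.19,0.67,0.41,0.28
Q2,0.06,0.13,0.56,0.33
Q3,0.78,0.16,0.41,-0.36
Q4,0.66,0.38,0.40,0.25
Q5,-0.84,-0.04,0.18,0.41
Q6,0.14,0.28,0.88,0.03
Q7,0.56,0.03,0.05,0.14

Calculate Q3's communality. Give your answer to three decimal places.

0.932

h² = 0.78² + 0.16² + 0.41² + (-0.36)² = 0.6084 + 0.0256 + 0.1681 + 0.1296 = 0.9317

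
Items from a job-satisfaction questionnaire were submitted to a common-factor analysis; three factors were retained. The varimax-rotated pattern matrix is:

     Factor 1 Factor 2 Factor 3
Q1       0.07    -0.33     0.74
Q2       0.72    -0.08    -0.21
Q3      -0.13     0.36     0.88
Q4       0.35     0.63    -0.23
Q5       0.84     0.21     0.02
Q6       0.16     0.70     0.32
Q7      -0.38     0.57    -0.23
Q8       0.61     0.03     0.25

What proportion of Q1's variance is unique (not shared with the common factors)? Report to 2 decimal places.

h² = 0.07² + (-0.33)² + 0.74² = 0.0049 + 0.1089 + 0.5476 = 0.6614
Uniqueness u² = 1 − h² = 1 − 0.6614 = 0.3386

0.34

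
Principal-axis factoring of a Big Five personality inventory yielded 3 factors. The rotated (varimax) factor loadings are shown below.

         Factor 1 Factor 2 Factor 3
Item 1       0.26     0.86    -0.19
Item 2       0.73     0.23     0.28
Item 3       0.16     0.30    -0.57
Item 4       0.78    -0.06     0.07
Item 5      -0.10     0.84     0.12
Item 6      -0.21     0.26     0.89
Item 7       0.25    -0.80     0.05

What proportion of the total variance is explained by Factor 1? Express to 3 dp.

SS loadings for Factor 1 = 0.26² + 0.73² + 0.16² + 0.78² + (-0.10)² + (-0.21)² + 0.25² = 1.3511
Proportion of variance = 1.3511 / 7 = 0.1930.

0.193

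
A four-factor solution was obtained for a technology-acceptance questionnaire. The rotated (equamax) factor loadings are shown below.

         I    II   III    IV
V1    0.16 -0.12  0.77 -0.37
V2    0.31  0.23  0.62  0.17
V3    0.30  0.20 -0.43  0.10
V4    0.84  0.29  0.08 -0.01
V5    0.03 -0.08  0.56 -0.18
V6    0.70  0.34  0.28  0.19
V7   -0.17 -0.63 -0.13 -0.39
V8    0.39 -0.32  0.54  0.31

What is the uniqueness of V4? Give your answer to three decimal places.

0.204

h² = 0.84² + 0.29² + 0.08² + (-0.01)² = 0.7056 + 0.0841 + 0.0064 + 0.0001 = 0.7962
Uniqueness u² = 1 − h² = 1 − 0.7962 = 0.2038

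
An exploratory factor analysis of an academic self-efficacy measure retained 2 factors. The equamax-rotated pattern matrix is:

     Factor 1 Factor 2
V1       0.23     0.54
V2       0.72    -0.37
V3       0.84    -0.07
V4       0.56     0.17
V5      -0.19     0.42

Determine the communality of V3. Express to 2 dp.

0.71

h² = 0.84² + (-0.07)² = 0.7056 + 0.0049 = 0.7105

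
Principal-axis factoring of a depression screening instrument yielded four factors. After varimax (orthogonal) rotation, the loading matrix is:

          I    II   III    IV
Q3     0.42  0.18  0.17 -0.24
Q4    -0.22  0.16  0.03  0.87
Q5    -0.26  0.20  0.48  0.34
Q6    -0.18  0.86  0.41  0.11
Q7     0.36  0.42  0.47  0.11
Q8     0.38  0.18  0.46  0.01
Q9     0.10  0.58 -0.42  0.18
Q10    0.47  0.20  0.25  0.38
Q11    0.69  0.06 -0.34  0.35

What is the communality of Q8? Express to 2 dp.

0.39

h² = 0.38² + 0.18² + 0.46² + 0.01² = 0.1444 + 0.0324 + 0.2116 + 0.0001 = 0.3885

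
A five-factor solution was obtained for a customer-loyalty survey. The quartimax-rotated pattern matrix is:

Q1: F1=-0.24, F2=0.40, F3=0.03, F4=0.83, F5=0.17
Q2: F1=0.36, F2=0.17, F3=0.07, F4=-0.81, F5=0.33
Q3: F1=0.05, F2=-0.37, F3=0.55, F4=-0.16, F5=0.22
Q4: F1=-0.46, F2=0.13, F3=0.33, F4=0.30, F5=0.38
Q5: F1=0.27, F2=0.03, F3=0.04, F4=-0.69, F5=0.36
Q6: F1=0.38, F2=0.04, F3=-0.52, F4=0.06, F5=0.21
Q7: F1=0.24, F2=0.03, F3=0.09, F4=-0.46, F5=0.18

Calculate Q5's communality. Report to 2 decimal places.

0.68

h² = 0.27² + 0.03² + 0.04² + (-0.69)² + 0.36² = 0.0729 + 0.0009 + 0.0016 + 0.4761 + 0.1296 = 0.6811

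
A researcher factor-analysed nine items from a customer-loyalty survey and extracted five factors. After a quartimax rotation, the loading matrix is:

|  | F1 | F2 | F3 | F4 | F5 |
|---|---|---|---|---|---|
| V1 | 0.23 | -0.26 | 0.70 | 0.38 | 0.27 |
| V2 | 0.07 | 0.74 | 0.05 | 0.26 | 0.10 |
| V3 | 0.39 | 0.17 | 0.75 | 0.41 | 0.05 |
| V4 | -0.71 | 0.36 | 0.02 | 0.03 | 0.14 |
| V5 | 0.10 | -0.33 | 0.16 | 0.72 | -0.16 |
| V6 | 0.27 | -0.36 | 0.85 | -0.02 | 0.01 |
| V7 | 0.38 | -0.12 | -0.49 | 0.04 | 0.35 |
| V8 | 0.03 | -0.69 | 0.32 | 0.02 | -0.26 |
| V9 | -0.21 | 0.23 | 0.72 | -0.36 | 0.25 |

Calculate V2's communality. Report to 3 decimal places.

h² = 0.07² + 0.74² + 0.05² + 0.26² + 0.10² = 0.0049 + 0.5476 + 0.0025 + 0.0676 + 0.0100 = 0.6326

0.633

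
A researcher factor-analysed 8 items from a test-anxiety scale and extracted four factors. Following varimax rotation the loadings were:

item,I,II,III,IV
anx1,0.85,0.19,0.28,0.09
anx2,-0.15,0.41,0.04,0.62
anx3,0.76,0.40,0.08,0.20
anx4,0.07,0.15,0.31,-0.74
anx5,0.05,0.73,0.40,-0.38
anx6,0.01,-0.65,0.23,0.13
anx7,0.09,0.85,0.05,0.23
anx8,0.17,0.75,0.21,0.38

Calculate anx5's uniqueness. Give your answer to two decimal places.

h² = 0.05² + 0.73² + 0.40² + (-0.38)² = 0.0025 + 0.5329 + 0.1600 + 0.1444 = 0.8398
Uniqueness u² = 1 − h² = 1 − 0.8398 = 0.1602

0.16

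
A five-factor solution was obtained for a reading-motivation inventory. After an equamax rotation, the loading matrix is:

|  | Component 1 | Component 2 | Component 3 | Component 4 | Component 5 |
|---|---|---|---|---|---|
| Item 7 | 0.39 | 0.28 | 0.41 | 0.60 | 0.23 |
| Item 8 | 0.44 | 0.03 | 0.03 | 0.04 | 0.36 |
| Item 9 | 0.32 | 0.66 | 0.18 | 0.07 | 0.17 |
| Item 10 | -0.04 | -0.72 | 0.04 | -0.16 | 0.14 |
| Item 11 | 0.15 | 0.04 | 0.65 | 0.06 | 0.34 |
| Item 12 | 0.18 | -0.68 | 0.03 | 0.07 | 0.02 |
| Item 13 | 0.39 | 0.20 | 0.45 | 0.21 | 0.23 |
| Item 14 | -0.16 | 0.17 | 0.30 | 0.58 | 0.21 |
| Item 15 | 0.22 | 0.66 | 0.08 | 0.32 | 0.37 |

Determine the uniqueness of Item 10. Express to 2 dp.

h² = (-0.04)² + (-0.72)² + 0.04² + (-0.16)² + 0.14² = 0.0016 + 0.5184 + 0.0016 + 0.0256 + 0.0196 = 0.5668
Uniqueness u² = 1 − h² = 1 − 0.5668 = 0.4332

0.43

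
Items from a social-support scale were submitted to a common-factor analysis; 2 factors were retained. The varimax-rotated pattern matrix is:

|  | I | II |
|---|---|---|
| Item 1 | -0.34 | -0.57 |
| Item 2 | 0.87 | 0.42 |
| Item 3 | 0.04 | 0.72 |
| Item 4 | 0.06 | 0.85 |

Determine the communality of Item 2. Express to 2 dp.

0.93

h² = 0.87² + 0.42² = 0.7569 + 0.1764 = 0.9333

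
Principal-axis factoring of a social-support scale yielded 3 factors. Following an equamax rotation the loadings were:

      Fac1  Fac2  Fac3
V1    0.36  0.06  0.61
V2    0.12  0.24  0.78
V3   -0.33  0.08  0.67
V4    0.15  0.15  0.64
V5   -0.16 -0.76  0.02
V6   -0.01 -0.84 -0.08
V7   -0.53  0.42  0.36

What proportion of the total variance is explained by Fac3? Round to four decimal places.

SS loadings for Fac3 = 0.61² + 0.78² + 0.67² + 0.64² + 0.02² + (-0.08)² + 0.36² = 1.9754
Proportion of variance = 1.9754 / 7 = 0.2822.

0.2822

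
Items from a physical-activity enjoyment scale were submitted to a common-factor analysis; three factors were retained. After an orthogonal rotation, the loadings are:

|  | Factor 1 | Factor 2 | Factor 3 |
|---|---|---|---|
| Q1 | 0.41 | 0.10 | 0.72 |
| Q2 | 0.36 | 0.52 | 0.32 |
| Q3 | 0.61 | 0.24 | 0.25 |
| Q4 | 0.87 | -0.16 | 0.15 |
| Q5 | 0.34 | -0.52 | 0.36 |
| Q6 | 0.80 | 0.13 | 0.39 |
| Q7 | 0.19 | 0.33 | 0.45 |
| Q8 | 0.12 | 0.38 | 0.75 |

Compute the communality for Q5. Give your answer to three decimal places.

0.516

h² = 0.34² + (-0.52)² + 0.36² = 0.1156 + 0.2704 + 0.1296 = 0.5156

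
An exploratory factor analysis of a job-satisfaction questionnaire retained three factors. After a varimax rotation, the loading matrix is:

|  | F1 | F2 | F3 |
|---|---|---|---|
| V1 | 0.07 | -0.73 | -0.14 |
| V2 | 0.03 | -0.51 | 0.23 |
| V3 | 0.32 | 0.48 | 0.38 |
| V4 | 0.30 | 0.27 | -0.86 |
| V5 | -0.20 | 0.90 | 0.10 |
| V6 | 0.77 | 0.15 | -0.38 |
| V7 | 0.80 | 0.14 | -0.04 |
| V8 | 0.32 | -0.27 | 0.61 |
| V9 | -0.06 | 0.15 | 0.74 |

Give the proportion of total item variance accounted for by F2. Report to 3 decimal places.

0.227

SS loadings for F2 = (-0.73)² + (-0.51)² + 0.48² + 0.27² + 0.90² + 0.15² + 0.14² + (-0.27)² + 0.15² = 2.0438
Proportion of variance = 2.0438 / 9 = 0.2271.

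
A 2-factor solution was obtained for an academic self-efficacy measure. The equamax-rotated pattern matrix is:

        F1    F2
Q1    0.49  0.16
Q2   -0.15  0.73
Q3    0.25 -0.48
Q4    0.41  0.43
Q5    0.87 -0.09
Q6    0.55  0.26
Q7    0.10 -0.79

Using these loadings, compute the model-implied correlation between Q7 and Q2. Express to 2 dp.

r̂ = Σ λ_i·λ_j across factors = (0.10)(-0.15) + (-0.79)(0.73)
  = -0.0150 -0.5767 = -0.5917

-0.59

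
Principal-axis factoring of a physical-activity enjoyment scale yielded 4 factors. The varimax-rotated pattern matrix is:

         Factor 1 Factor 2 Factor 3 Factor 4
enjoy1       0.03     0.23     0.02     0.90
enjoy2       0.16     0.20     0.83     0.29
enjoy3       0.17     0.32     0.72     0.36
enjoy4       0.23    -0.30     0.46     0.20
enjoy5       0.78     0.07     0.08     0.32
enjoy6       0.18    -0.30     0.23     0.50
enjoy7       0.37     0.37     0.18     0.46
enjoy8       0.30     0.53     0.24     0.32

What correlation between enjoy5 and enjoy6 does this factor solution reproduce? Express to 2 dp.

0.30

r̂ = Σ λ_i·λ_j across factors = (0.78)(0.18) + (0.07)(-0.30) + (0.08)(0.23) + (0.32)(0.50)
  = +0.1404 -0.0210 +0.0184 +0.1600 = 0.2978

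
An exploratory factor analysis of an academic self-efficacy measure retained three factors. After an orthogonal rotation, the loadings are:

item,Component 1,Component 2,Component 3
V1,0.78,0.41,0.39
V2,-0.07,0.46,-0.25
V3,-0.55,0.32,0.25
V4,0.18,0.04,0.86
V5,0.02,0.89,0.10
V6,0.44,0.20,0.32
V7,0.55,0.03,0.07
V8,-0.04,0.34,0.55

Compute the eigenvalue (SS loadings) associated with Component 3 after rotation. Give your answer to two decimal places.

1.44

SS loadings for Component 3 = 0.39² + (-0.25)² + 0.25² + 0.86² + 0.10² + 0.32² + 0.07² + 0.55² = 0.1521 + 0.0625 + 0.0625 + 0.7396 + 0.0100 + 0.1024 + 0.0049 + 0.3025 = 1.4365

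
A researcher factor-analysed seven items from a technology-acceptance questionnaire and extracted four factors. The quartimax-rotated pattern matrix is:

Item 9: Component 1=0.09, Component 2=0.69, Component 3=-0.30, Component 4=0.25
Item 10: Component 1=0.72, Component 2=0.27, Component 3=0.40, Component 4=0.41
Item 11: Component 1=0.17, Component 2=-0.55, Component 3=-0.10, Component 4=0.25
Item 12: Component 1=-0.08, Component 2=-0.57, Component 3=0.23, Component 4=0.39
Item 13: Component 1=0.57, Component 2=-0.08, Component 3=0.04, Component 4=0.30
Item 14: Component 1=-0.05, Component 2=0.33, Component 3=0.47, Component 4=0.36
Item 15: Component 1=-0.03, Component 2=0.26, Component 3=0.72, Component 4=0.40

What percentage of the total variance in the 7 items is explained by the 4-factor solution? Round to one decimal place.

59.0%

Communalities: 0.6367, 0.9194, 0.4039, 0.5363, 0.4229, 0.4619, 0.7469; Σh² = 4.1280.
Total variance with 7 standardized items is 7, so the solution explains 4.1280/7 = 0.5897 = 58.97%.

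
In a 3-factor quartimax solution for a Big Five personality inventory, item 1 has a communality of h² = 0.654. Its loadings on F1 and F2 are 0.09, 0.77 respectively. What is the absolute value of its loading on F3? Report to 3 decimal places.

0.230

Under orthogonal rotation h² = Σλ², so λ_F3² = h² − (0.6010) = 0.654 − 0.6010 = 0.0530.
|λ| = √0.0530 = 0.2302.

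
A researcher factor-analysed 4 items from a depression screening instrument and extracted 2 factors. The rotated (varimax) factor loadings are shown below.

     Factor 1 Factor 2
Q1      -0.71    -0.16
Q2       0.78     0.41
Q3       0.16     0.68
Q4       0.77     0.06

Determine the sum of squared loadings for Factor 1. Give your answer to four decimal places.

1.7310

SS loadings for Factor 1 = (-0.71)² + 0.78² + 0.16² + 0.77² = 0.5041 + 0.6084 + 0.0256 + 0.5929 = 1.7310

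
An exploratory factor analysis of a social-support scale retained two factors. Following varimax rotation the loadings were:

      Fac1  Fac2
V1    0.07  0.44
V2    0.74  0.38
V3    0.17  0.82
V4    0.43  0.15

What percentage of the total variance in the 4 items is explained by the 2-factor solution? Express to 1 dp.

45.0%

Communalities: 0.1985, 0.6920, 0.7013, 0.2074; Σh² = 1.7992.
Total variance with 4 standardized items is 4, so the solution explains 1.7992/4 = 0.4498 = 44.98%.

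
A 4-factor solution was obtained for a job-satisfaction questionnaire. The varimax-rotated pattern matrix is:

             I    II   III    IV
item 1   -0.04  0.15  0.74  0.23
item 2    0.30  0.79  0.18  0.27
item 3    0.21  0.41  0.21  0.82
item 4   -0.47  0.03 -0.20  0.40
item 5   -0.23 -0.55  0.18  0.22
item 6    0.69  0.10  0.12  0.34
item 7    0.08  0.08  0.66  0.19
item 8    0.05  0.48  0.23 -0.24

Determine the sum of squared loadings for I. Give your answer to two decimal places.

SS loadings for I = (-0.04)² + 0.30² + 0.21² + (-0.47)² + (-0.23)² + 0.69² + 0.08² + 0.05² = 0.0016 + 0.0900 + 0.0441 + 0.2209 + 0.0529 + 0.4761 + 0.0064 + 0.0025 = 0.8945

0.89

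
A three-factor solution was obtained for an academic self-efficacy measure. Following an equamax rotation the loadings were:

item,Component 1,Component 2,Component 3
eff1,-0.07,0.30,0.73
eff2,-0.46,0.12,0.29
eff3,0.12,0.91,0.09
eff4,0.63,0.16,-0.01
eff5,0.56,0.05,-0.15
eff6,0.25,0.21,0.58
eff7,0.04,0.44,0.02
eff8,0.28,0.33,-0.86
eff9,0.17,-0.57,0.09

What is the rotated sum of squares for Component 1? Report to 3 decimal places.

1.113

SS loadings for Component 1 = (-0.07)² + (-0.46)² + 0.12² + 0.63² + 0.56² + 0.25² + 0.04² + 0.28² + 0.17² = 0.0049 + 0.2116 + 0.0144 + 0.3969 + 0.3136 + 0.0625 + 0.0016 + 0.0784 + 0.0289 = 1.1128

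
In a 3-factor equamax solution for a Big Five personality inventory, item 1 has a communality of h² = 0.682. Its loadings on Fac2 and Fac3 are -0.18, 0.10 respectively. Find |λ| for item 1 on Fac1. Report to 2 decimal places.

0.80

Under orthogonal rotation h² = Σλ², so λ_Fac1² = h² − (0.0424) = 0.682 − 0.0424 = 0.6396.
|λ| = √0.6396 = 0.7997.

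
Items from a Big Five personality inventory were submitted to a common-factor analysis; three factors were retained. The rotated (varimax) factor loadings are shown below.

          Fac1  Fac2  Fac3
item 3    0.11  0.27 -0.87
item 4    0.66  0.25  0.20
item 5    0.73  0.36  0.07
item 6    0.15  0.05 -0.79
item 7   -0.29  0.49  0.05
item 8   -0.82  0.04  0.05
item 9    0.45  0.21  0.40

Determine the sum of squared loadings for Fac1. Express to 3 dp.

1.962

SS loadings for Fac1 = 0.11² + 0.66² + 0.73² + 0.15² + (-0.29)² + (-0.82)² + 0.45² = 0.0121 + 0.4356 + 0.5329 + 0.0225 + 0.0841 + 0.6724 + 0.2025 = 1.9621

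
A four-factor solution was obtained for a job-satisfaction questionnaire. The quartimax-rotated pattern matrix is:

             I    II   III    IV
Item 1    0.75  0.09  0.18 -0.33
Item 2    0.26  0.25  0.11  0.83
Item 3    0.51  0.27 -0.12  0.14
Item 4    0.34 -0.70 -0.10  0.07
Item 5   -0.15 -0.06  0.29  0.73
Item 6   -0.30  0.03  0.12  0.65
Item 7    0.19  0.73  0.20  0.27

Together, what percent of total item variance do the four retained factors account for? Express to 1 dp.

62.6%

Communalities: 0.7119, 0.8311, 0.3670, 0.6205, 0.6431, 0.5278, 0.6819; Σh² = 4.3833.
Total variance with 7 standardized items is 7, so the solution explains 4.3833/7 = 0.6262 = 62.62%.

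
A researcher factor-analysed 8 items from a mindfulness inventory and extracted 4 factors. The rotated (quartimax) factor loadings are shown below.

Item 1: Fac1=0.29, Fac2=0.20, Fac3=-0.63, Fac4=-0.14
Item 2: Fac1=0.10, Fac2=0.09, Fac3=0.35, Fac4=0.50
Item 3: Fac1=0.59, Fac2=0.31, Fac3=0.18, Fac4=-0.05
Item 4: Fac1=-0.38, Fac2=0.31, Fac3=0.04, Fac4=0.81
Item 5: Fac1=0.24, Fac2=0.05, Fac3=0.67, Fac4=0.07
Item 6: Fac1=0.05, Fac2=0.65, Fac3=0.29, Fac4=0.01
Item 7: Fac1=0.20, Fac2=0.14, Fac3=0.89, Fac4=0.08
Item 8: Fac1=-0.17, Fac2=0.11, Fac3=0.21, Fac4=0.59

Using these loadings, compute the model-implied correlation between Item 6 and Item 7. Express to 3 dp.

0.360

r̂ = Σ λ_i·λ_j across factors = (0.05)(0.20) + (0.65)(0.14) + (0.29)(0.89) + (0.01)(0.08)
  = +0.0100 +0.0910 +0.2581 +0.0008 = 0.3599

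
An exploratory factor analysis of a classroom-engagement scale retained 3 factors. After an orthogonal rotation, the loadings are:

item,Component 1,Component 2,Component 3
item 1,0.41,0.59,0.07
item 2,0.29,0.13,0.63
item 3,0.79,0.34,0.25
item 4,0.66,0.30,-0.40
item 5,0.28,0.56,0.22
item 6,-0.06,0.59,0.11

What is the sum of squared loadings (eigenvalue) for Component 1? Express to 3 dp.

SS loadings for Component 1 = 0.41² + 0.29² + 0.79² + 0.66² + 0.28² + (-0.06)² = 0.1681 + 0.0841 + 0.6241 + 0.4356 + 0.0784 + 0.0036 = 1.3939

1.394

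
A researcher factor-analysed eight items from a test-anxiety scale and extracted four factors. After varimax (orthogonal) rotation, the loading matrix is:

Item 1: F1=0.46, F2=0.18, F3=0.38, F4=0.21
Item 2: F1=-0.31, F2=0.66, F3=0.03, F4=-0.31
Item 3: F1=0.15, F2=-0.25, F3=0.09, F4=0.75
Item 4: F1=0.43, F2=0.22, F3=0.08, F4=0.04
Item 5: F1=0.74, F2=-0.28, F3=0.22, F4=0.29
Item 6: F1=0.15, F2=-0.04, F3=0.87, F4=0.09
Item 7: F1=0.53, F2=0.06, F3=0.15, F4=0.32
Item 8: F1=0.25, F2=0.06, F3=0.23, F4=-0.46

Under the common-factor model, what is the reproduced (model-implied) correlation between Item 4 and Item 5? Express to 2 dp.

r̂ = Σ λ_i·λ_j across factors = (0.43)(0.74) + (0.22)(-0.28) + (0.08)(0.22) + (0.04)(0.29)
  = +0.3182 -0.0616 +0.0176 +0.0116 = 0.2858

0.29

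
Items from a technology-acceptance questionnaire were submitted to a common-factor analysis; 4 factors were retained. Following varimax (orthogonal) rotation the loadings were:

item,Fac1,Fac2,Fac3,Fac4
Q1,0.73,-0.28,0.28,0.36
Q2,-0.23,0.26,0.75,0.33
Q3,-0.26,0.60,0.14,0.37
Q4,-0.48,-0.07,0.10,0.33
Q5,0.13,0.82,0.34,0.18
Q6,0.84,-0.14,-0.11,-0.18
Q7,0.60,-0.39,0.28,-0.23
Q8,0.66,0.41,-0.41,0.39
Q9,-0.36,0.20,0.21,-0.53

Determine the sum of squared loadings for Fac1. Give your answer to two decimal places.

SS loadings for Fac1 = 0.73² + (-0.23)² + (-0.26)² + (-0.48)² + 0.13² + 0.84² + 0.60² + 0.66² + (-0.36)² = 0.5329 + 0.0529 + 0.0676 + 0.2304 + 0.0169 + 0.7056 + 0.3600 + 0.4356 + 0.1296 = 2.5315

2.53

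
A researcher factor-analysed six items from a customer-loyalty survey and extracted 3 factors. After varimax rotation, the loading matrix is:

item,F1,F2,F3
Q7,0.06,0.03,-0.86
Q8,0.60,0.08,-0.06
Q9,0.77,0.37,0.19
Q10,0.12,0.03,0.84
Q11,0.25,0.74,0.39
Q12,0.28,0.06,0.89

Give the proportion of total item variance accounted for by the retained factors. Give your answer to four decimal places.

0.7062

Communalities: 0.7441, 0.3700, 0.7659, 0.7209, 0.7622, 0.8741; Σh² = 4.2372.
Total variance with 6 standardized items is 6, so the solution explains 4.2372/6 = 0.7062.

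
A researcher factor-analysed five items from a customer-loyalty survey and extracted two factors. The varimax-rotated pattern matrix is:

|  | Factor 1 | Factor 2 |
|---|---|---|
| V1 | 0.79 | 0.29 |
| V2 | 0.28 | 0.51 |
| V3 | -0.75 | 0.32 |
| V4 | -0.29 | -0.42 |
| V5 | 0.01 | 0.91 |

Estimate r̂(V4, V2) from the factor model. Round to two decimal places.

-0.30

r̂ = Σ λ_i·λ_j across factors = (-0.29)(0.28) + (-0.42)(0.51)
  = -0.0812 -0.2142 = -0.2954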